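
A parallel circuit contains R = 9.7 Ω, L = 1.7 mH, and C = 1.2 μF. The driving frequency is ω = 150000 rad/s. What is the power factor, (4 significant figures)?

X_L = ωL = 255.0 Ω
X_C = 1/(ωC) = 5.556 Ω
Parallel: admittances add. Y = 1/R + 1/(jωL) + jωC
Y = (0.1031 + j0.1761) S
|Y| = 0.2040 S → |Z| = 1/|Y| = 4.901 Ω, ∠Z = −∠Y = -59.65°
cos φ = cos(-59.65°) = 0.5053

0.5053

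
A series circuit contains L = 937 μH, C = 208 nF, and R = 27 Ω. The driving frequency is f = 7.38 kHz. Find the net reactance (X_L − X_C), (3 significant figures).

-60.2 Ω

ω = 2πf = 46370 rad/s
X_L = ωL = 43.4 Ω
X_C = 1/(ωC) = 104 Ω
X = 43.4 − 104 = -60.2 Ω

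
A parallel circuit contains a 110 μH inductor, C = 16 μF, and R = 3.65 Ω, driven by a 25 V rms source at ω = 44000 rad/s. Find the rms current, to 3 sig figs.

X_L = ωL = 4.84 Ω
X_C = 1/(ωC) = 1.42 Ω
Parallel: admittances add. Y = 1/R + 1/(jωL) + jωC
Y = (0.274 + j0.497) S
|Y| = 0.568 S → |Z| = 1/|Y| = 1.76 Ω, ∠Z = −∠Y = -61.2°
I = V/|Z| = 25/1.76 = 14.2 A

14.2 A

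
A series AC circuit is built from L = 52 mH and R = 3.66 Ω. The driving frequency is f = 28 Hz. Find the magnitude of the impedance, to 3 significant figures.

ω = 2πf = 175.9 rad/s
X_L = ωL = 9.15 Ω
Z = 3.66 + j9.15 Ω
|Z| = √(3.66² + 9.15²) = 9.85 Ω

9.85 Ω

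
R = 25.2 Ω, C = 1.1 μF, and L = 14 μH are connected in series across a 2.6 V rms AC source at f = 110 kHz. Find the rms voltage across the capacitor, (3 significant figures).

0.129 V

ω = 2πf = 691200 rad/s
X_L = ωL = 9.68 Ω
X_C = 1/(ωC) = 1.32 Ω
Net reactance X = X_L − X_C = 8.36 Ω
Z = 25.2 + j8.36 Ω
|Z| = √(25.2² + 8.36²) = 26.6 Ω
I = V/|Z| = 97.9 mA
V_C = I·|Z_C| = 0.0979 × 1.32 = 0.129 V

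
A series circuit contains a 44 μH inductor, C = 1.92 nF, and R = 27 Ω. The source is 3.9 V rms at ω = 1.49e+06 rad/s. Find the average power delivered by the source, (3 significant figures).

X_L = ωL = 65.6 Ω
X_C = 1/(ωC) = 350 Ω
Net reactance X = X_L − X_C = -284 Ω
Z = 27.0 − j284 Ω
|Z| = √(27.0² + 284²) = 285 Ω
∠Z = arctan(-284/27.0) = -84.6°
I = V/|Z| = 13.7 mA
P = VI cos φ = 3.9 × 0.0137 × cos(-84.6°) = 5.05 mW

5.05 mW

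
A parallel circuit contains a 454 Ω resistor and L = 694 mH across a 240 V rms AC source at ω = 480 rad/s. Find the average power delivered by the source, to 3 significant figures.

X_L = ωL = 333 Ω
Parallel: admittances add. Y = 1/R + 1/(jωL)
Y = (0.00220 − j0.00300) S
|Y| = 0.00372 S → |Z| = 1/|Y| = 269 Ω, ∠Z = −∠Y = 53.7°
I = V/|Z| = 894 mA
P = VI cos φ = 240 × 0.894 × cos(53.7°) = 127 W

127 W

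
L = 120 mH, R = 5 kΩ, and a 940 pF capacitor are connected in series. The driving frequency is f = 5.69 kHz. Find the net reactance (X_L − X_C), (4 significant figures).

-25470 Ω

ω = 2πf = 35750 rad/s
X_L = ωL = 4290 Ω
X_C = 1/(ωC) = 29760 Ω
X = 4290 − 29760 = -25470 Ω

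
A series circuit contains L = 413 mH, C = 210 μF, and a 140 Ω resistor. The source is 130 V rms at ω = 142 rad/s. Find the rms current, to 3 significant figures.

X_L = ωL = 58.6 Ω
X_C = 1/(ωC) = 33.5 Ω
Net reactance X = X_L − X_C = 25.1 Ω
Z = 140 + j25.1 Ω
|Z| = √(140² + 25.1²) = 142 Ω
I = V/|Z| = 130/142 = 914 mA

914 mA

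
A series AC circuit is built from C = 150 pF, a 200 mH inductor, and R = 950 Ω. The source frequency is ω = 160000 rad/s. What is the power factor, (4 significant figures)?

0.09780

X_L = ωL = 32000 Ω
X_C = 1/(ωC) = 41670 Ω
Net reactance X = X_L − X_C = -9667 Ω
Z = 950.0 − j9667 Ω
|Z| = √(950.0² + 9667²) = 9713 Ω
∠Z = arctan(-9667/950.0) = -84.39°
cos φ = cos(-84.39°) = 0.09780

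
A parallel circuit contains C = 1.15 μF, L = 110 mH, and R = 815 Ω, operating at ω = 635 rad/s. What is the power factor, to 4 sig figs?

X_L = ωL = 69.85 Ω
X_C = 1/(ωC) = 1369 Ω
Parallel: admittances add. Y = 1/R + 1/(jωL) + jωC
Y = (0.001227 − j0.01359) S
|Y| = 0.01364 S → |Z| = 1/|Y| = 73.31 Ω, ∠Z = −∠Y = 84.84°
cos φ = cos(84.84°) = 0.08995

0.08995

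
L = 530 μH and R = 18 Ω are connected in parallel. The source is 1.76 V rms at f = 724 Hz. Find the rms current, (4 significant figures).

ω = 2πf = 4549 rad/s
X_L = ωL = 2.411 Ω
Parallel: admittances add. Y = 1/R + 1/(jωL)
Y = (0.05556 − j0.4148) S
|Y| = 0.4185 S → |Z| = 1/|Y| = 2.390 Ω, ∠Z = −∠Y = 82.37°
I = V/|Z| = 1.76/2.390 = 736.5 mA

736.5 mA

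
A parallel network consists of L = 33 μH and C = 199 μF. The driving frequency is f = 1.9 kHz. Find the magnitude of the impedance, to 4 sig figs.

6.147 Ω

ω = 2πf = 11940 rad/s
X_L = ωL = 0.3940 Ω
X_C = 1/(ωC) = 0.4209 Ω
Parallel: admittances add. Y = 1/(jωL) + jωC
Y = (0 − j0.1627) S
|Y| = 0.1627 S → |Z| = 1/|Y| = 6.147 Ω, ∠Z = −∠Y = 90.00°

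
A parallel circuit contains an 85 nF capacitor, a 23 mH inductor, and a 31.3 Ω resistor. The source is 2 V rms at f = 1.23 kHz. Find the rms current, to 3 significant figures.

64.7 mA

ω = 2πf = 7728 rad/s
X_L = ωL = 178 Ω
X_C = 1/(ωC) = 1520 Ω
Parallel: admittances add. Y = 1/R + 1/(jωL) + jωC
Y = (0.0319 − j0.00497) S
|Y| = 0.0323 S → |Z| = 1/|Y| = 30.9 Ω, ∠Z = −∠Y = 8.84°
I = V/|Z| = 2/30.9 = 64.7 mA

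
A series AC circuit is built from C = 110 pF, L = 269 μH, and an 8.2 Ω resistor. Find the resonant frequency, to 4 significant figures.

ω₀ = 1/√(LC) = 1/√(0.000269 × 1.1e-10) = 5.813e+06 rad/s
f₀ = ω₀/(2π) = 925.2 kHz

925.2 kHz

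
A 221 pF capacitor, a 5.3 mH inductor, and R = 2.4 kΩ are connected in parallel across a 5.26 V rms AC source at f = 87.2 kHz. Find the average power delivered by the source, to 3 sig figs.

11.5 mW

ω = 2πf = 547900 rad/s
X_L = ωL = 2900 Ω
X_C = 1/(ωC) = 8260 Ω
Parallel: admittances add. Y = 1/R + 1/(jωL) + jωC
Y = (0.000417 − j0.000223) S
|Y| = 0.000473 S → |Z| = 1/|Y| = 2120 Ω, ∠Z = −∠Y = 28.2°
I = V/|Z| = 2.49 mA
P = VI cos φ = 5.26 × 0.00249 × cos(28.2°) = 11.5 mW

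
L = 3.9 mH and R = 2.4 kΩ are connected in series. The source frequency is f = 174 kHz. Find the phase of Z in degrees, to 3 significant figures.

60.6°

ω = 2πf = 1.093e+06 rad/s
X_L = ωL = 4260 Ω
Z = 2400 + j4260 Ω
|Z| = √(2400² + 4260²) = 4890 Ω
∠Z = arctan(4260/2400) = 60.6°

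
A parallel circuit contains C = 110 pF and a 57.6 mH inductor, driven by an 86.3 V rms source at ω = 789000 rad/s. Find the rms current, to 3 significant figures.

5.59 mA

X_L = ωL = 45400 Ω
X_C = 1/(ωC) = 11500 Ω
Parallel: admittances add. Y = 1/(jωL) + jωC
Y = (0 + j6.48e-05) S
|Y| = 6.48e-05 S → |Z| = 1/|Y| = 15400 Ω, ∠Z = −∠Y = -90.0°
I = V/|Z| = 86.3/15400 = 5.59 mA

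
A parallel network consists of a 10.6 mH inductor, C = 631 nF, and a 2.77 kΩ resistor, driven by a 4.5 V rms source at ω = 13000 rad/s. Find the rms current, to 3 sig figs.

4.56 mA

X_L = ωL = 138 Ω
X_C = 1/(ωC) = 122 Ω
Parallel: admittances add. Y = 1/R + 1/(jωL) + jωC
Y = (0.000361 + j0.000946) S
|Y| = 0.00101 S → |Z| = 1/|Y| = 988 Ω, ∠Z = −∠Y = -69.1°
I = V/|Z| = 4.5/988 = 4.56 mA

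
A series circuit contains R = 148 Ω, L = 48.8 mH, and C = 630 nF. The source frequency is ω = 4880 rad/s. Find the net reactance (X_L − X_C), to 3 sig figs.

-87.1 Ω

X_L = ωL = 238 Ω
X_C = 1/(ωC) = 325 Ω
X = 238 − 325 = -87.1 Ω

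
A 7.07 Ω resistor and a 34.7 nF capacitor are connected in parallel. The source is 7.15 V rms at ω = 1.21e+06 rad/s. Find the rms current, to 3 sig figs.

1.05 A

X_C = 1/(ωC) = 23.8 Ω
Parallel: admittances add. Y = 1/R + jωC
Y = (0.141 + j0.0420) S
|Y| = 0.148 S → |Z| = 1/|Y| = 6.78 Ω, ∠Z = −∠Y = -16.5°
I = V/|Z| = 7.15/6.78 = 1.05 A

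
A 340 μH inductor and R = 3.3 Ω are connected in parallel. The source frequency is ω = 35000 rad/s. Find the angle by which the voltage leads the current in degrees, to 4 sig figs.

15.50°

X_L = ωL = 11.90 Ω
Parallel: admittances add. Y = 1/R + 1/(jωL)
Y = (0.3030 − j0.08403) S
|Y| = 0.3145 S → |Z| = 1/|Y| = 3.180 Ω, ∠Z = −∠Y = 15.50°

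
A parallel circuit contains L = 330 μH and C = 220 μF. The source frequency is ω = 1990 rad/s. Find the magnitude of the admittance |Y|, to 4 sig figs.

X_L = ωL = 0.6567 Ω
X_C = 1/(ωC) = 2.284 Ω
Parallel: admittances add. Y = 1/(jωL) + jωC
Y = (0 − j1.085) S
|Y| = 1.085 S → |Z| = 1/|Y| = 0.9217 Ω, ∠Z = −∠Y = 90.00°

1.085 S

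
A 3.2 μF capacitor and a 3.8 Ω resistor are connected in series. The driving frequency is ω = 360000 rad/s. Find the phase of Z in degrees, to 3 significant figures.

-12.9°

X_C = 1/(ωC) = 0.868 Ω
Z = 3.80 − j0.868 Ω
|Z| = √(3.80² + 0.868²) = 3.90 Ω
∠Z = arctan(-0.868/3.80) = -12.9°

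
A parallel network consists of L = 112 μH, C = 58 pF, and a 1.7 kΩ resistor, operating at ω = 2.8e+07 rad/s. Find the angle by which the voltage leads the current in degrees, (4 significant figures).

X_L = ωL = 3136 Ω
X_C = 1/(ωC) = 615.8 Ω
Parallel: admittances add. Y = 1/R + 1/(jωL) + jωC
Y = (0.0005882 + j0.001305) S
|Y| = 0.001432 S → |Z| = 1/|Y| = 698.5 Ω, ∠Z = −∠Y = -65.74°

-65.74°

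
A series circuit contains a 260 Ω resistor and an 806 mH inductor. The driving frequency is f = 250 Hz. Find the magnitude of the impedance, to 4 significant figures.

ω = 2πf = 1571 rad/s
X_L = ωL = 1266 Ω
Z = 260.0 + j1266 Ω
|Z| = √(260.0² + 1266²) = 1292 Ω

1292 Ω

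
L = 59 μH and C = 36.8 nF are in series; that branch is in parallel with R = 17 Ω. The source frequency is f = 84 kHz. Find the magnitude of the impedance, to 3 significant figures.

ω = 2πf = 527800 rad/s
X_L = ωL = 31.1 Ω
X_C = 1/(ωC) = 51.5 Ω
Branch 1: Z₁ = R = 17.0 Ω
Branch 2 (series LC): Z₂ = j(X_L − X_C) = −j20.3 Ω
Parallel: Z = Z₁Z₂/(Z₁+Z₂), |Z| = 13.0 Ω, ∠Z = -39.9°

13.0 Ω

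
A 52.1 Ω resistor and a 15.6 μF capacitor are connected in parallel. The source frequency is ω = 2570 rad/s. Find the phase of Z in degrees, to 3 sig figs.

X_C = 1/(ωC) = 24.9 Ω
Parallel: admittances add. Y = 1/R + jωC
Y = (0.0192 + j0.0401) S
|Y| = 0.0444 S → |Z| = 1/|Y| = 22.5 Ω, ∠Z = −∠Y = -64.4°

-64.4°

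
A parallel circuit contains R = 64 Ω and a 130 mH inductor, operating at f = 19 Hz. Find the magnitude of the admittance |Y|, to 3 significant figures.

ω = 2πf = 119.4 rad/s
X_L = ωL = 15.5 Ω
Parallel: admittances add. Y = 1/R + 1/(jωL)
Y = (0.0156 − j0.0644) S
|Y| = 0.0663 S → |Z| = 1/|Y| = 15.1 Ω, ∠Z = −∠Y = 76.4°

66.3 mS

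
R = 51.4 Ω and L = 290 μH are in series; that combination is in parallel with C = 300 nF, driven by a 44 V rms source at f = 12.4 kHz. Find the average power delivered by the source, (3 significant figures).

ω = 2πf = 77910 rad/s
X_L = ωL = 22.6 Ω
X_C = 1/(ωC) = 42.8 Ω
Branch 1 (R+jX_L): Z₁ = 51.4 + j22.6 Ω, |Z₁| = 56.1 Ω
Branch 2 (−jX_C): Z₂ = −j42.8 Ω
Parallel: Z = Z₁Z₂/(Z₁+Z₂), |Z| = 43.5 Ω, ∠Z = -44.8°
I = V/|Z| = 1.01 A
P = VI cos φ = 44 × 1.01 × cos(-44.8°) = 31.6 W

31.6 W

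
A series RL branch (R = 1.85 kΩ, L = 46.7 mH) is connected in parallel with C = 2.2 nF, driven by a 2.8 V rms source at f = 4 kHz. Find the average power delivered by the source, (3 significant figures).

3.02 mW

ω = 2πf = 25130 rad/s
X_L = ωL = 1170 Ω
X_C = 1/(ωC) = 18100 Ω
Branch 1 (R+jX_L): Z₁ = 1850 + j1170 Ω, |Z₁| = 2190 Ω
Branch 2 (−jX_C): Z₂ = −j18100 Ω
Parallel: Z = Z₁Z₂/(Z₁+Z₂), |Z| = 2330 Ω, ∠Z = 26.1°
I = V/|Z| = 1.20 mA
P = VI cos φ = 2.8 × 0.00120 × cos(26.1°) = 3.02 mW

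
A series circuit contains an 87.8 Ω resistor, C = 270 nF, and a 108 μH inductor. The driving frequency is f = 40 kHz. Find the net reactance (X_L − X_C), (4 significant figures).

12.41 Ω

ω = 2πf = 251300 rad/s
X_L = ωL = 27.14 Ω
X_C = 1/(ωC) = 14.74 Ω
X = 27.14 − 14.74 = 12.41 Ω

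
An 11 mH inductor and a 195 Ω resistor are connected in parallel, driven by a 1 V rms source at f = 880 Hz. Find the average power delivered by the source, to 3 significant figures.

ω = 2πf = 5529 rad/s
X_L = ωL = 60.8 Ω
Parallel: admittances add. Y = 1/R + 1/(jωL)
Y = (0.00513 − j0.0164) S
|Y| = 0.0172 S → |Z| = 1/|Y| = 58.1 Ω, ∠Z = −∠Y = 72.7°
I = V/|Z| = 17.2 mA
P = VI cos φ = 1 × 0.0172 × cos(72.7°) = 5.13 mW

5.13 mW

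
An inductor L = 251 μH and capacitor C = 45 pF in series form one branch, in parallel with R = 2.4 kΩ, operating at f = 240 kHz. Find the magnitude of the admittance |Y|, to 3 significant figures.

ω = 2πf = 1.508e+06 rad/s
X_L = ωL = 378 Ω
X_C = 1/(ωC) = 14700 Ω
Branch 1: Z₁ = R = 2400 Ω
Branch 2 (series LC): Z₂ = j(X_L − X_C) = −j14400 Ω
Parallel: Z = Z₁Z₂/(Z₁+Z₂), |Z| = 2370 Ω, ∠Z = -9.49°
|Y| = 1/|Z| = 422 μS

422 μS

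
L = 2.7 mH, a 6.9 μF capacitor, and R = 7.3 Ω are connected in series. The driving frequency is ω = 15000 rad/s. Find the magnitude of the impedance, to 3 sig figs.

X_L = ωL = 40.5 Ω
X_C = 1/(ωC) = 9.66 Ω
Net reactance X = X_L − X_C = 30.8 Ω
Z = 7.30 + j30.8 Ω
|Z| = √(7.30² + 30.8²) = 31.7 Ω

31.7 Ω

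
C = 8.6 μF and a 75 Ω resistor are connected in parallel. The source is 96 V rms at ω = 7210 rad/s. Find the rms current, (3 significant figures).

6.09 A

X_C = 1/(ωC) = 16.1 Ω
Parallel: admittances add. Y = 1/R + jωC
Y = (0.0133 + j0.0620) S
|Y| = 0.0634 S → |Z| = 1/|Y| = 15.8 Ω, ∠Z = −∠Y = -77.9°
I = V/|Z| = 96/15.8 = 6.09 A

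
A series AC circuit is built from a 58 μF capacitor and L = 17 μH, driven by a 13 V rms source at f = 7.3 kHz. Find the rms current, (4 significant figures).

ω = 2πf = 45870 rad/s
X_L = ωL = 0.7797 Ω
X_C = 1/(ωC) = 0.3759 Ω
Net reactance X = X_L − X_C = 0.4038 Ω
Z = j0.4038 Ω
|Z| = √(0² + 0.4038²) = 0.4038 Ω
I = V/|Z| = 13/0.4038 = 32.19 A

32.19 A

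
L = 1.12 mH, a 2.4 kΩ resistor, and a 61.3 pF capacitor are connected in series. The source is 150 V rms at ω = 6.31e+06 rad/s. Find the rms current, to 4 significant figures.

X_L = ωL = 7067 Ω
X_C = 1/(ωC) = 2585 Ω
Net reactance X = X_L − X_C = 4482 Ω
Z = 2400 + j4482 Ω
|Z| = √(2400² + 4482²) = 5084 Ω
I = V/|Z| = 150/5084 = 29.50 mA

29.50 mA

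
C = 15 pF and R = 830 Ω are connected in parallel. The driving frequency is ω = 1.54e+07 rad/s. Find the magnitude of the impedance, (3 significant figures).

815 Ω

X_C = 1/(ωC) = 4330 Ω
Parallel: admittances add. Y = 1/R + jωC
Y = (0.00120 + j0.000231) S
|Y| = 0.00123 S → |Z| = 1/|Y| = 815 Ω, ∠Z = −∠Y = -10.9°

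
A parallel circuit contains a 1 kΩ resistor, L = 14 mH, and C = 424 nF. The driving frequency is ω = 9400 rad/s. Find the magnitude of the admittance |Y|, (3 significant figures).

3.75 mS

X_L = ωL = 132 Ω
X_C = 1/(ωC) = 251 Ω
Parallel: admittances add. Y = 1/R + 1/(jωL) + jωC
Y = (0.00100 − j0.00361) S
|Y| = 0.00375 S → |Z| = 1/|Y| = 267 Ω, ∠Z = −∠Y = 74.5°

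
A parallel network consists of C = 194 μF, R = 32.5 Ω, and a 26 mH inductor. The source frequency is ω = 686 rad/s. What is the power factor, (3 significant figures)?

X_L = ωL = 17.8 Ω
X_C = 1/(ωC) = 7.51 Ω
Parallel: admittances add. Y = 1/R + 1/(jωL) + jωC
Y = (0.0308 + j0.0770) S
|Y| = 0.0829 S → |Z| = 1/|Y| = 12.1 Ω, ∠Z = −∠Y = -68.2°
cos φ = cos(-68.2°) = 0.371

0.371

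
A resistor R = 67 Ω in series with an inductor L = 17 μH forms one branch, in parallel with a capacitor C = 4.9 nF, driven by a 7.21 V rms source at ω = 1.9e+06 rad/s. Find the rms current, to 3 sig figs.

90.8 mA

X_L = ωL = 32.3 Ω
X_C = 1/(ωC) = 107 Ω
Branch 1 (R+jX_L): Z₁ = 67.0 + j32.3 Ω, |Z₁| = 74.4 Ω
Branch 2 (−jX_C): Z₂ = −j107 Ω
Parallel: Z = Z₁Z₂/(Z₁+Z₂), |Z| = 79.4 Ω, ∠Z = -16.0°
I = V/|Z| = 7.21/79.4 = 90.8 mA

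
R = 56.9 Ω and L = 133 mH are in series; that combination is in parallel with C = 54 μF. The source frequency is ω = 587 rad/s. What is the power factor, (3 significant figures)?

X_L = ωL = 78.1 Ω
X_C = 1/(ωC) = 31.5 Ω
Branch 1 (R+jX_L): Z₁ = 56.9 + j78.1 Ω, |Z₁| = 96.6 Ω
Branch 2 (−jX_C): Z₂ = −j31.5 Ω
Parallel: Z = Z₁Z₂/(Z₁+Z₂), |Z| = 41.5 Ω, ∠Z = -75.4°
cos φ = cos(-75.4°) = 0.253

0.253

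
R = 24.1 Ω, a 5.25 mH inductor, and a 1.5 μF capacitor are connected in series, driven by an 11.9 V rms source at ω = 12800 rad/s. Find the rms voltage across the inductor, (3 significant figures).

X_L = ωL = 67.2 Ω
X_C = 1/(ωC) = 52.1 Ω
Net reactance X = X_L − X_C = 15.1 Ω
Z = 24.1 + j15.1 Ω
|Z| = √(24.1² + 15.1²) = 28.4 Ω
I = V/|Z| = 418 mA
V_L = I·|Z_L| = 0.418 × 67.2 = 28.1 V

28.1 V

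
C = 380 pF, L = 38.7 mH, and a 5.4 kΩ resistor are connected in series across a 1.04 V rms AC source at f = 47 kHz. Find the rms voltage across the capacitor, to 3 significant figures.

1.56 V

ω = 2πf = 295300 rad/s
X_L = ωL = 11400 Ω
X_C = 1/(ωC) = 8910 Ω
Net reactance X = X_L − X_C = 2520 Ω
Z = 5400 + j2520 Ω
|Z| = √(5400² + 2520²) = 5960 Ω
I = V/|Z| = 175 μA
V_C = I·|Z_C| = 0.000175 × 8910 = 1.56 V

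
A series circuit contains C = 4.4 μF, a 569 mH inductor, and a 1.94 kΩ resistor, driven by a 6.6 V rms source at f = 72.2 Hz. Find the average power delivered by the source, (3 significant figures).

22.1 mW

ω = 2πf = 453.6 rad/s
X_L = ωL = 258 Ω
X_C = 1/(ωC) = 501 Ω
Net reactance X = X_L − X_C = -243 Ω
Z = 1940 − j243 Ω
|Z| = √(1940² + 243²) = 1960 Ω
∠Z = arctan(-243/1940) = -7.14°
I = V/|Z| = 3.38 mA
P = VI cos φ = 6.6 × 0.00338 × cos(-7.14°) = 22.1 mW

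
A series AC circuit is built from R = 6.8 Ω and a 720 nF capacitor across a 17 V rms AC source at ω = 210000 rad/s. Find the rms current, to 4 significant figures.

X_C = 1/(ωC) = 6.614 Ω
Z = 6.800 − j6.614 Ω
|Z| = √(6.800² + 6.614²) = 9.486 Ω
I = V/|Z| = 17/9.486 = 1.792 A

1.792 A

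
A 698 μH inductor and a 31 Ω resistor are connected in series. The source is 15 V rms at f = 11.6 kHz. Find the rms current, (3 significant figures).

ω = 2πf = 72880 rad/s
X_L = ωL = 50.9 Ω
Z = 31.0 + j50.9 Ω
|Z| = √(31.0² + 50.9²) = 59.6 Ω
I = V/|Z| = 15/59.6 = 252 mA

252 mA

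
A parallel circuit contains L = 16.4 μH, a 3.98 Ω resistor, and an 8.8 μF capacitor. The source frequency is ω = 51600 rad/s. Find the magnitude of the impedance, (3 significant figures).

1.30 Ω

X_L = ωL = 0.846 Ω
X_C = 1/(ωC) = 2.20 Ω
Parallel: admittances add. Y = 1/R + 1/(jωL) + jωC
Y = (0.251 − j0.728) S
|Y| = 0.770 S → |Z| = 1/|Y| = 1.30 Ω, ∠Z = −∠Y = 70.9°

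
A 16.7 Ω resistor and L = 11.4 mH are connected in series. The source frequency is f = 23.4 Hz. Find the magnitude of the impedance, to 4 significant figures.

16.78 Ω

ω = 2πf = 147.0 rad/s
X_L = ωL = 1.676 Ω
Z = 16.70 + j1.676 Ω
|Z| = √(16.70² + 1.676²) = 16.78 Ω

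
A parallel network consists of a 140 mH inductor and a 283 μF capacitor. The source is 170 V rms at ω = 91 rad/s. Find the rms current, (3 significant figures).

8.97 A

X_L = ωL = 12.7 Ω
X_C = 1/(ωC) = 38.8 Ω
Parallel: admittances add. Y = 1/(jωL) + jωC
Y = (0 − j0.0527) S
|Y| = 0.0527 S → |Z| = 1/|Y| = 19.0 Ω, ∠Z = −∠Y = 90.0°
I = V/|Z| = 170/19.0 = 8.97 A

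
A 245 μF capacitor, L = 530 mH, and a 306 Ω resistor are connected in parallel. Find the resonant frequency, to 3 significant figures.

ω₀ = 1/√(LC) = 1/√(0.53 × 0.000245) = 87.76 rad/s
f₀ = ω₀/(2π) = 14.0 Hz

14.0 Hz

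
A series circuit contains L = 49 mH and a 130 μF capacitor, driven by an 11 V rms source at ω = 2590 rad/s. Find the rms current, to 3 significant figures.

X_L = ωL = 127 Ω
X_C = 1/(ωC) = 2.97 Ω
Net reactance X = X_L − X_C = 124 Ω
Z = j124 Ω
|Z| = √(0² + 124²) = 124 Ω
I = V/|Z| = 11/124 = 88.8 mA

88.8 mA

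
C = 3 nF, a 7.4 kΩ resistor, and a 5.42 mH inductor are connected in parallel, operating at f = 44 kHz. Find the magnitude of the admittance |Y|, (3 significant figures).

211 μS

ω = 2πf = 276500 rad/s
X_L = ωL = 1500 Ω
X_C = 1/(ωC) = 1210 Ω
Parallel: admittances add. Y = 1/R + 1/(jωL) + jωC
Y = (0.000135 + j0.000162) S
|Y| = 0.000211 S → |Z| = 1/|Y| = 4740 Ω, ∠Z = −∠Y = -50.2°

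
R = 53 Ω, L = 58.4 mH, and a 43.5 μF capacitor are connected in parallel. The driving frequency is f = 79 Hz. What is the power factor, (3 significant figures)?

0.825

ω = 2πf = 496.4 rad/s
X_L = ωL = 29.0 Ω
X_C = 1/(ωC) = 46.3 Ω
Parallel: admittances add. Y = 1/R + 1/(jωL) + jωC
Y = (0.0189 − j0.0129) S
|Y| = 0.0229 S → |Z| = 1/|Y| = 43.7 Ω, ∠Z = −∠Y = 34.4°
cos φ = cos(34.4°) = 0.825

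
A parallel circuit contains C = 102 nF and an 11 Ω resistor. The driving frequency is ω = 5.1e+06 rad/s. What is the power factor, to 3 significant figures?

0.172

X_C = 1/(ωC) = 1.92 Ω
Parallel: admittances add. Y = 1/R + jωC
Y = (0.0909 + j0.520) S
|Y| = 0.528 S → |Z| = 1/|Y| = 1.89 Ω, ∠Z = −∠Y = -80.1°
cos φ = cos(-80.1°) = 0.172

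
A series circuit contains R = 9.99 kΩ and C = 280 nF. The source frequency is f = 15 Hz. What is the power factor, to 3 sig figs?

ω = 2πf = 94.25 rad/s
X_C = 1/(ωC) = 37900 Ω
Z = 9990 − j37900 Ω
|Z| = √(9990² + 37900²) = 39200 Ω
∠Z = arctan(-37900/9990) = -75.2°
cos φ = cos(-75.2°) = 0.255

0.255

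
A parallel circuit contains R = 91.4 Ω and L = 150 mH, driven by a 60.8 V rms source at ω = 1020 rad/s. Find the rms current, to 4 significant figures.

X_L = ωL = 153.0 Ω
Parallel: admittances add. Y = 1/R + 1/(jωL)
Y = (0.01094 − j0.006536) S
|Y| = 0.01274 S → |Z| = 1/|Y| = 78.47 Ω, ∠Z = −∠Y = 30.85°
I = V/|Z| = 60.8/78.47 = 774.9 mA

774.9 mA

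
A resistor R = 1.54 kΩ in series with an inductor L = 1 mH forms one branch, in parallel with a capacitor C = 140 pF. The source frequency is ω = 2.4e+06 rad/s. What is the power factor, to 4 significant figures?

0.9775

X_L = ωL = 2400 Ω
X_C = 1/(ωC) = 2976 Ω
Branch 1 (R+jX_L): Z₁ = 1540 + j2400 Ω, |Z₁| = 2852 Ω
Branch 2 (−jX_C): Z₂ = −j2976 Ω
Parallel: Z = Z₁Z₂/(Z₁+Z₂), |Z| = 5162 Ω, ∠Z = -12.17°
cos φ = cos(-12.17°) = 0.9775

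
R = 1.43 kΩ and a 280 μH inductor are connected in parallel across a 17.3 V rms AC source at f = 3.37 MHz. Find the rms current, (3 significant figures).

12.4 mA

ω = 2πf = 2.117e+07 rad/s
X_L = ωL = 5930 Ω
Parallel: admittances add. Y = 1/R + 1/(jωL)
Y = (0.000699 − j0.000169) S
|Y| = 0.000719 S → |Z| = 1/|Y| = 1390 Ω, ∠Z = −∠Y = 13.6°
I = V/|Z| = 17.3/1390 = 12.4 mA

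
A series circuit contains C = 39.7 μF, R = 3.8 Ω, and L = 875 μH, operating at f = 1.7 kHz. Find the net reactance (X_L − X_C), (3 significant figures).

ω = 2πf = 10680 rad/s
X_L = ωL = 9.35 Ω
X_C = 1/(ωC) = 2.36 Ω
X = 9.35 − 2.36 = 6.99 Ω

6.99 Ω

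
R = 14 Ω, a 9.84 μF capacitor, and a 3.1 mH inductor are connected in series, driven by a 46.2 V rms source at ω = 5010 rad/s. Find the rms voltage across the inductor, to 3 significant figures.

48.5 V

X_L = ωL = 15.5 Ω
X_C = 1/(ωC) = 20.3 Ω
Net reactance X = X_L − X_C = -4.75 Ω
Z = 14.0 − j4.75 Ω
|Z| = √(14.0² + 4.75²) = 14.8 Ω
I = V/|Z| = 3.12 A
V_L = I·|Z_L| = 3.12 × 15.5 = 48.5 V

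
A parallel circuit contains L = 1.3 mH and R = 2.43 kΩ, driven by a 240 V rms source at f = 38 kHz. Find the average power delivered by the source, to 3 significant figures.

23.7 W

ω = 2πf = 238800 rad/s
X_L = ωL = 310 Ω
Parallel: admittances add. Y = 1/R + 1/(jωL)
Y = (0.000412 − j0.00322) S
|Y| = 0.00325 S → |Z| = 1/|Y| = 308 Ω, ∠Z = −∠Y = 82.7°
I = V/|Z| = 780 mA
P = VI cos φ = 240 × 0.780 × cos(82.7°) = 23.7 W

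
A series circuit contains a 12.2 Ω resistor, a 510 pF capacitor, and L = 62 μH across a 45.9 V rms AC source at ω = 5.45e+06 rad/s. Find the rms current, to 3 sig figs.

1.83 A

X_L = ωL = 338 Ω
X_C = 1/(ωC) = 360 Ω
Net reactance X = X_L − X_C = -21.9 Ω
Z = 12.2 − j21.9 Ω
|Z| = √(12.2² + 21.9²) = 25.0 Ω
I = V/|Z| = 45.9/25.0 = 1.83 A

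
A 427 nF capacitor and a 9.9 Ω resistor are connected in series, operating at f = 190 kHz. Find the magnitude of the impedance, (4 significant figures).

10.09 Ω

ω = 2πf = 1.194e+06 rad/s
X_C = 1/(ωC) = 1.962 Ω
Z = 9.900 − j1.962 Ω
|Z| = √(9.900² + 1.962²) = 10.09 Ω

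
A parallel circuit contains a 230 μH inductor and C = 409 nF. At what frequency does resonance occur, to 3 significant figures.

16.4 kHz

ω₀ = 1/√(LC) = 1/√(0.00023 × 4.09e-07) = 103100 rad/s
f₀ = ω₀/(2π) = 16.4 kHz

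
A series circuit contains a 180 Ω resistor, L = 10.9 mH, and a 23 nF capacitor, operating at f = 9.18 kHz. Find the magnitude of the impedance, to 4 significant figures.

219.2 Ω

ω = 2πf = 57680 rad/s
X_L = ωL = 628.7 Ω
X_C = 1/(ωC) = 753.8 Ω
Net reactance X = X_L − X_C = -125.1 Ω
Z = 180.0 − j125.1 Ω
|Z| = √(180.0² + 125.1²) = 219.2 Ω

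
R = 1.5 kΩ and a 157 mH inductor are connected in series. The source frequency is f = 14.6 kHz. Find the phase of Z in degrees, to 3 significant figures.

ω = 2πf = 91730 rad/s
X_L = ωL = 14400 Ω
Z = 1500 + j14400 Ω
|Z| = √(1500² + 14400²) = 14500 Ω
∠Z = arctan(14400/1500) = 84.1°

84.1°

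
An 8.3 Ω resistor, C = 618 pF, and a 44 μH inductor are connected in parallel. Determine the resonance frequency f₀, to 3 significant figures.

965 kHz

ω₀ = 1/√(LC) = 1/√(4.4e-05 × 6.18e-10) = 6.064e+06 rad/s
f₀ = ω₀/(2π) = 965 kHz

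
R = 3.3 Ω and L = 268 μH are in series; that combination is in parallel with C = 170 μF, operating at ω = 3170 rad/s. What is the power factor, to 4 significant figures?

X_L = ωL = 0.8496 Ω
X_C = 1/(ωC) = 1.856 Ω
Branch 1 (R+jX_L): Z₁ = 3.300 + j0.8496 Ω, |Z₁| = 3.408 Ω
Branch 2 (−jX_C): Z₂ = −j1.856 Ω
Parallel: Z = Z₁Z₂/(Z₁+Z₂), |Z| = 1.833 Ω, ∠Z = -58.61°
cos φ = cos(-58.61°) = 0.5209

0.5209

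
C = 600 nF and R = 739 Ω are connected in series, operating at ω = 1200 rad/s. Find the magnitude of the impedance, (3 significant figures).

1570 Ω

X_C = 1/(ωC) = 1390 Ω
Z = 739 − j1390 Ω
|Z| = √(739² + 1390²) = 1570 Ω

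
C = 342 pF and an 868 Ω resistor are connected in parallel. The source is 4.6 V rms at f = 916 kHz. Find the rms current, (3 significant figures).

ω = 2πf = 5.755e+06 rad/s
X_C = 1/(ωC) = 508 Ω
Parallel: admittances add. Y = 1/R + jωC
Y = (0.00115 + j0.00197) S
|Y| = 0.00228 S → |Z| = 1/|Y| = 438 Ω, ∠Z = −∠Y = -59.7°
I = V/|Z| = 4.6/438 = 10.5 mA

10.5 mA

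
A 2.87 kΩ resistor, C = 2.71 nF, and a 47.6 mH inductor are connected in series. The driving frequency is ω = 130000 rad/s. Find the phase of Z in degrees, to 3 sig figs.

49.4°

X_L = ωL = 6190 Ω
X_C = 1/(ωC) = 2840 Ω
Net reactance X = X_L − X_C = 3350 Ω
Z = 2870 + j3350 Ω
|Z| = √(2870² + 3350²) = 4410 Ω
∠Z = arctan(3350/2870) = 49.4°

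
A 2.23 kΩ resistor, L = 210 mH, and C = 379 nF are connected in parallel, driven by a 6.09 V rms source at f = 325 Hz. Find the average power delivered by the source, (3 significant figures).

ω = 2πf = 2042 rad/s
X_L = ωL = 429 Ω
X_C = 1/(ωC) = 1290 Ω
Parallel: admittances add. Y = 1/R + 1/(jωL) + jωC
Y = (0.000448 − j0.00156) S
|Y| = 0.00162 S → |Z| = 1/|Y| = 617 Ω, ∠Z = −∠Y = 73.9°
I = V/|Z| = 9.87 mA
P = VI cos φ = 6.09 × 0.00987 × cos(73.9°) = 16.6 mW

16.6 mW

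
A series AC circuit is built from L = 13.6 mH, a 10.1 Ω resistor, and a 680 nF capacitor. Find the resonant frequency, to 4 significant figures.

ω₀ = 1/√(LC) = 1/√(0.0136 × 6.8e-07) = 10400 rad/s
f₀ = ω₀/(2π) = 1.655 kHz

1.655 kHz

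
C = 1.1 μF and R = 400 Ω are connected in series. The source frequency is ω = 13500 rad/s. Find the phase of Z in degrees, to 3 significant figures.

-9.56°

X_C = 1/(ωC) = 67.3 Ω
Z = 400 − j67.3 Ω
|Z| = √(400² + 67.3²) = 406 Ω
∠Z = arctan(-67.3/400) = -9.56°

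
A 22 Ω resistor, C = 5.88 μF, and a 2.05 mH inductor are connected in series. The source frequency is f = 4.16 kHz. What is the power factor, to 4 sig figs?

0.4234

ω = 2πf = 26140 rad/s
X_L = ωL = 53.58 Ω
X_C = 1/(ωC) = 6.507 Ω
Net reactance X = X_L − X_C = 47.08 Ω
Z = 22.00 + j47.08 Ω
|Z| = √(22.00² + 47.08²) = 51.96 Ω
∠Z = arctan(47.08/22.00) = 64.95°
cos φ = cos(64.95°) = 0.4234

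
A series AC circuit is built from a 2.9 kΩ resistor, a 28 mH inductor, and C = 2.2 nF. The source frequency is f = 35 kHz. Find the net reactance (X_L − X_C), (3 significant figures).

ω = 2πf = 219900 rad/s
X_L = ωL = 6160 Ω
X_C = 1/(ωC) = 2070 Ω
X = 6160 − 2070 = 4090 Ω

4090 Ω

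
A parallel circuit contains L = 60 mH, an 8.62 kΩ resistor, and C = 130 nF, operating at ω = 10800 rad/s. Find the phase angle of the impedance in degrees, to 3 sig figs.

X_L = ωL = 648 Ω
X_C = 1/(ωC) = 712 Ω
Parallel: admittances add. Y = 1/R + 1/(jωL) + jωC
Y = (0.000116 − j0.000139) S
|Y| = 0.000181 S → |Z| = 1/|Y| = 5520 Ω, ∠Z = −∠Y = 50.2°

50.2°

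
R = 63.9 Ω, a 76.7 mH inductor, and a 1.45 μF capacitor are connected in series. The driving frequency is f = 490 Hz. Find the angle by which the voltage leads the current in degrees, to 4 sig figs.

ω = 2πf = 3079 rad/s
X_L = ωL = 236.1 Ω
X_C = 1/(ωC) = 224.0 Ω
Net reactance X = X_L − X_C = 12.14 Ω
Z = 63.90 + j12.14 Ω
|Z| = √(63.90² + 12.14²) = 65.04 Ω
∠Z = arctan(12.14/63.90) = 10.75°

10.75°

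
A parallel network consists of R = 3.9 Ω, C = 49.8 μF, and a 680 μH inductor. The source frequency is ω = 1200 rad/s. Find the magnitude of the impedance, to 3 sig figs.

0.838 Ω

X_L = ωL = 0.816 Ω
X_C = 1/(ωC) = 16.7 Ω
Parallel: admittances add. Y = 1/R + 1/(jωL) + jωC
Y = (0.256 − j1.17) S
|Y| = 1.19 S → |Z| = 1/|Y| = 0.838 Ω, ∠Z = −∠Y = 77.6°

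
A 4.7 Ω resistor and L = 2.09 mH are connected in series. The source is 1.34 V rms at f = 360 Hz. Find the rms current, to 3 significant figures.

ω = 2πf = 2262 rad/s
X_L = ωL = 4.73 Ω
Z = 4.70 + j4.73 Ω
|Z| = √(4.70² + 4.73²) = 6.67 Ω
I = V/|Z| = 1.34/6.67 = 201 mA

201 mA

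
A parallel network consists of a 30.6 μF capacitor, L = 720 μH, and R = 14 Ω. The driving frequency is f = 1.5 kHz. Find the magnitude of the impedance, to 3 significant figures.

6.33 Ω

ω = 2πf = 9425 rad/s
X_L = ωL = 6.79 Ω
X_C = 1/(ωC) = 3.47 Ω
Parallel: admittances add. Y = 1/R + 1/(jωL) + jωC
Y = (0.0714 + j0.141) S
|Y| = 0.158 S → |Z| = 1/|Y| = 6.33 Ω, ∠Z = −∠Y = -63.1°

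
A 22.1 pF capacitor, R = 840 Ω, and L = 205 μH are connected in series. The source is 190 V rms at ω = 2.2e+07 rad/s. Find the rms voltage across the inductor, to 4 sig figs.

X_L = ωL = 4510 Ω
X_C = 1/(ωC) = 2057 Ω
Net reactance X = X_L − X_C = 2453 Ω
Z = 840.0 + j2453 Ω
|Z| = √(840.0² + 2453²) = 2593 Ω
I = V/|Z| = 73.27 mA
V_L = I·|Z_L| = 0.07327 × 4510 = 330.5 V

330.5 V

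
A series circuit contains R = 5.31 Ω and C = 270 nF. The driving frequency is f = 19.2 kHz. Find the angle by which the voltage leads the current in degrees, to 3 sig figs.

ω = 2πf = 120600 rad/s
X_C = 1/(ωC) = 30.7 Ω
Z = 5.31 − j30.7 Ω
|Z| = √(5.31² + 30.7²) = 31.2 Ω
∠Z = arctan(-30.7/5.31) = -80.2°

-80.2°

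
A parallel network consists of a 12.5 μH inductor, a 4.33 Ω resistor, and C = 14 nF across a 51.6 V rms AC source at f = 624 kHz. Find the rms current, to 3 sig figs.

12.0 A

ω = 2πf = 3.921e+06 rad/s
X_L = ωL = 49.0 Ω
X_C = 1/(ωC) = 18.2 Ω
Parallel: admittances add. Y = 1/R + 1/(jωL) + jωC
Y = (0.231 + j0.0345) S
|Y| = 0.234 S → |Z| = 1/|Y| = 4.28 Ω, ∠Z = −∠Y = -8.49°
I = V/|Z| = 51.6/4.28 = 12.0 A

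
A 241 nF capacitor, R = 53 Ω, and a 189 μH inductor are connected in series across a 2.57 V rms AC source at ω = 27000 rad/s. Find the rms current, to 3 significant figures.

X_L = ωL = 5.10 Ω
X_C = 1/(ωC) = 154 Ω
Net reactance X = X_L − X_C = -149 Ω
Z = 53.0 − j149 Ω
|Z| = √(53.0² + 149²) = 158 Ω
I = V/|Z| = 2.57/158 = 16.3 mA

16.3 mA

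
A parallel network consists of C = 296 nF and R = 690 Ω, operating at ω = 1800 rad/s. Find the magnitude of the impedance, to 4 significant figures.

647.6 Ω

X_C = 1/(ωC) = 1877 Ω
Parallel: admittances add. Y = 1/R + jωC
Y = (0.001449 + j0.0005328) S
|Y| = 0.001544 S → |Z| = 1/|Y| = 647.6 Ω, ∠Z = −∠Y = -20.19°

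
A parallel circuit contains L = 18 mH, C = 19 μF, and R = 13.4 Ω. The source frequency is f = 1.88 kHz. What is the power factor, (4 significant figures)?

ω = 2πf = 11810 rad/s
X_L = ωL = 212.6 Ω
X_C = 1/(ωC) = 4.456 Ω
Parallel: admittances add. Y = 1/R + 1/(jωL) + jωC
Y = (0.07463 + j0.2197) S
|Y| = 0.2321 S → |Z| = 1/|Y| = 4.309 Ω, ∠Z = −∠Y = -71.24°
cos φ = cos(-71.24°) = 0.3216

0.3216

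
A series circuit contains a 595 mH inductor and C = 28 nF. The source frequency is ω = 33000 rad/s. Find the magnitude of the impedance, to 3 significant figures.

18600 Ω

X_L = ωL = 19600 Ω
X_C = 1/(ωC) = 1080 Ω
Net reactance X = X_L − X_C = 18600 Ω
Z = j18600 Ω
|Z| = √(0² + 18600²) = 18600 Ω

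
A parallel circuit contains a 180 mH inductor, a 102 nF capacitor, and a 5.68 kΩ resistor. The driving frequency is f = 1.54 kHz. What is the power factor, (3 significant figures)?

ω = 2πf = 9676 rad/s
X_L = ωL = 1740 Ω
X_C = 1/(ωC) = 1010 Ω
Parallel: admittances add. Y = 1/R + 1/(jωL) + jωC
Y = (0.000176 + j0.000413) S
|Y| = 0.000449 S → |Z| = 1/|Y| = 2230 Ω, ∠Z = −∠Y = -66.9°
cos φ = cos(-66.9°) = 0.392

0.392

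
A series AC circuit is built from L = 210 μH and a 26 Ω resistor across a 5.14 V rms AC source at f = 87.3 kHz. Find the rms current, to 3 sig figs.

ω = 2πf = 548500 rad/s
X_L = ωL = 115 Ω
Z = 26.0 + j115 Ω
|Z| = √(26.0² + 115²) = 118 Ω
I = V/|Z| = 5.14/118 = 43.5 mA

43.5 mA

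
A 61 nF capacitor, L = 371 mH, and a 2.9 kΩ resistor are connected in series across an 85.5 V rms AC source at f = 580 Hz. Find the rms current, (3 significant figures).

20.0 mA

ω = 2πf = 3644 rad/s
X_L = ωL = 1350 Ω
X_C = 1/(ωC) = 4500 Ω
Net reactance X = X_L − X_C = -3150 Ω
Z = 2900 − j3150 Ω
|Z| = √(2900² + 3150²) = 4280 Ω
I = V/|Z| = 85.5/4280 = 20.0 mA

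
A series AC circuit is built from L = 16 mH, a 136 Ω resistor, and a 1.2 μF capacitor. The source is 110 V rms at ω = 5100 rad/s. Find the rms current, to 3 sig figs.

693 mA

X_L = ωL = 81.6 Ω
X_C = 1/(ωC) = 163 Ω
Net reactance X = X_L − X_C = -81.8 Ω
Z = 136 − j81.8 Ω
|Z| = √(136² + 81.8²) = 159 Ω
I = V/|Z| = 110/159 = 693 mA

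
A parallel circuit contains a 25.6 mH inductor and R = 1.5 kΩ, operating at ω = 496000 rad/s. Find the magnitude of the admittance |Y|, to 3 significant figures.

X_L = ωL = 12700 Ω
Parallel: admittances add. Y = 1/R + 1/(jωL)
Y = (0.000667 − j7.88e-05) S
|Y| = 0.000671 S → |Z| = 1/|Y| = 1490 Ω, ∠Z = −∠Y = 6.74°

671 μS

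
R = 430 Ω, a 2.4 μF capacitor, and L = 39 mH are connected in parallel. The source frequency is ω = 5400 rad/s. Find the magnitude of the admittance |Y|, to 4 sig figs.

X_L = ωL = 210.6 Ω
X_C = 1/(ωC) = 77.16 Ω
Parallel: admittances add. Y = 1/R + 1/(jωL) + jωC
Y = (0.002326 + j0.008212) S
|Y| = 0.008535 S → |Z| = 1/|Y| = 117.2 Ω, ∠Z = −∠Y = -74.19°

8.535 mS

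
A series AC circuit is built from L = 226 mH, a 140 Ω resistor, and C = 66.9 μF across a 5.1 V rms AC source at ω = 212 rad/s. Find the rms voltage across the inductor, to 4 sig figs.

1.723 V

X_L = ωL = 47.91 Ω
X_C = 1/(ωC) = 70.51 Ω
Net reactance X = X_L − X_C = -22.60 Ω
Z = 140.0 − j22.60 Ω
|Z| = √(140.0² + 22.60²) = 141.8 Ω
I = V/|Z| = 35.96 mA
V_L = I·|Z_L| = 0.03596 × 47.91 = 1.723 V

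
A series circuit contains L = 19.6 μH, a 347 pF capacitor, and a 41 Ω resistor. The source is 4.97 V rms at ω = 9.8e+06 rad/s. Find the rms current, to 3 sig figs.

45.2 mA

X_L = ωL = 192 Ω
X_C = 1/(ωC) = 294 Ω
Net reactance X = X_L − X_C = -102 Ω
Z = 41.0 − j102 Ω
|Z| = √(41.0² + 102²) = 110 Ω
I = V/|Z| = 4.97/110 = 45.2 mA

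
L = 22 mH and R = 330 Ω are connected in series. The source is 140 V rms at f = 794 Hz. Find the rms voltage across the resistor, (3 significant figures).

ω = 2πf = 4989 rad/s
X_L = ωL = 110 Ω
Z = 330 + j110 Ω
|Z| = √(330² + 110²) = 348 Ω
I = V/|Z| = 403 mA
V_R = I·|Z_R| = 0.403 × 330 = 133 V

133 V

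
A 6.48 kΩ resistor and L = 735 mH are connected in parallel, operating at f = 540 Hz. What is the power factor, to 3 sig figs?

ω = 2πf = 3393 rad/s
X_L = ωL = 2490 Ω
Parallel: admittances add. Y = 1/R + 1/(jωL)
Y = (0.000154 − j0.000401) S
|Y| = 0.000430 S → |Z| = 1/|Y| = 2330 Ω, ∠Z = −∠Y = 69.0°
cos φ = cos(69.0°) = 0.359

0.359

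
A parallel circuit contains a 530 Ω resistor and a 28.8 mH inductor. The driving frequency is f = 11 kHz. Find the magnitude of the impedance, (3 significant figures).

512 Ω

ω = 2πf = 69120 rad/s
X_L = ωL = 1990 Ω
Parallel: admittances add. Y = 1/R + 1/(jωL)
Y = (0.00189 − j0.000502) S
|Y| = 0.00195 S → |Z| = 1/|Y| = 512 Ω, ∠Z = −∠Y = 14.9°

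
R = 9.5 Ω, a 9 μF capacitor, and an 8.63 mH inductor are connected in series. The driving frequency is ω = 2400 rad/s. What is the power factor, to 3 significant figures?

0.348

X_L = ωL = 20.7 Ω
X_C = 1/(ωC) = 46.3 Ω
Net reactance X = X_L − X_C = -25.6 Ω
Z = 9.50 − j25.6 Ω
|Z| = √(9.50² + 25.6²) = 27.3 Ω
∠Z = arctan(-25.6/9.50) = -69.6°
cos φ = cos(-69.6°) = 0.348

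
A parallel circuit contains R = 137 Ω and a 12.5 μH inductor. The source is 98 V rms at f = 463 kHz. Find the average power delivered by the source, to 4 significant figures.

ω = 2πf = 2.909e+06 rad/s
X_L = ωL = 36.36 Ω
Parallel: admittances add. Y = 1/R + 1/(jωL)
Y = (0.007299 − j0.02750) S
|Y| = 0.02845 S → |Z| = 1/|Y| = 35.15 Ω, ∠Z = −∠Y = 75.13°
I = V/|Z| = 2.788 A
P = VI cos φ = 98 × 2.788 × cos(75.13°) = 70.10 W

70.10 W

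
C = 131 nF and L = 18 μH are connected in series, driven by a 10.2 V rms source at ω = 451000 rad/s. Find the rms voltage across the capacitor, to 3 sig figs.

19.6 V

X_L = ωL = 8.12 Ω
X_C = 1/(ωC) = 16.9 Ω
Net reactance X = X_L − X_C = -8.81 Ω
Z = − j8.81 Ω
|Z| = √(0² + 8.81²) = 8.81 Ω
I = V/|Z| = 1.16 A
V_C = I·|Z_C| = 1.16 × 16.9 = 19.6 V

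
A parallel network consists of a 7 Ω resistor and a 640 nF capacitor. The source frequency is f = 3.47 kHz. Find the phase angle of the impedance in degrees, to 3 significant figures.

-5.58°

ω = 2πf = 21800 rad/s
X_C = 1/(ωC) = 71.7 Ω
Parallel: admittances add. Y = 1/R + jωC
Y = (0.143 + j0.0140) S
|Y| = 0.144 S → |Z| = 1/|Y| = 6.97 Ω, ∠Z = −∠Y = -5.58°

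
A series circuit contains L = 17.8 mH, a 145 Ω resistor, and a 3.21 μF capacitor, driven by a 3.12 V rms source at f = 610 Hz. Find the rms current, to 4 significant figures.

21.43 mA

ω = 2πf = 3833 rad/s
X_L = ωL = 68.22 Ω
X_C = 1/(ωC) = 81.28 Ω
Net reactance X = X_L − X_C = -13.06 Ω
Z = 145.0 − j13.06 Ω
|Z| = √(145.0² + 13.06²) = 145.6 Ω
I = V/|Z| = 3.12/145.6 = 21.43 mA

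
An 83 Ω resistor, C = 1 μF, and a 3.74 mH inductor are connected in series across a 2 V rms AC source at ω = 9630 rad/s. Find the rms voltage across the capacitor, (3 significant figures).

X_L = ωL = 36.0 Ω
X_C = 1/(ωC) = 104 Ω
Net reactance X = X_L − X_C = -67.8 Ω
Z = 83.0 − j67.8 Ω
|Z| = √(83.0² + 67.8²) = 107 Ω
I = V/|Z| = 18.7 mA
V_C = I·|Z_C| = 0.0187 × 104 = 1.94 V

1.94 V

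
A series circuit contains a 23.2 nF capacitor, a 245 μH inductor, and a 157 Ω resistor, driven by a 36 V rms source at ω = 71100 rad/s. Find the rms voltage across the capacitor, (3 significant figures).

X_L = ωL = 17.4 Ω
X_C = 1/(ωC) = 606 Ω
Net reactance X = X_L − X_C = -589 Ω
Z = 157 − j589 Ω
|Z| = √(157² + 589²) = 609 Ω
I = V/|Z| = 59.1 mA
V_C = I·|Z_C| = 0.0591 × 606 = 35.8 V

35.8 V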